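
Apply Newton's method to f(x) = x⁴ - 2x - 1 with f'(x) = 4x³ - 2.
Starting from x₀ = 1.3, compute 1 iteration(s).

f(x) = x⁴ - 2x - 1
f'(x) = 4x³ - 2
x₀ = 1.3

Newton-Raphson formula: x_{n+1} = x_n - f(x_n)/f'(x_n)

Iteration 1:
  f(1.300000) = -0.743900
  f'(1.300000) = 6.788000
  x_1 = 1.300000 - (-0.743900)/6.788000 = 1.409590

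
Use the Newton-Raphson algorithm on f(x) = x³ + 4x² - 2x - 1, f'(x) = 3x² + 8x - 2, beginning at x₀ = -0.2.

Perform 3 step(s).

f(x) = x³ + 4x² - 2x - 1
f'(x) = 3x² + 8x - 2
x₀ = -0.2

Newton-Raphson formula: x_{n+1} = x_n - f(x_n)/f'(x_n)

Iteration 1:
  f(-0.200000) = -0.448000
  f'(-0.200000) = -3.480000
  x_1 = -0.200000 - (-0.448000)/(-3.480000) = -0.328736
Iteration 2:
  f(-0.328736) = 0.054214
  f'(-0.328736) = -4.305684
  x_2 = -0.328736 - 0.054214/(-4.305684) = -0.316144
Iteration 3:
  f(-0.316144) = 0.000480
  f'(-0.316144) = -4.229313
  x_3 = -0.316144 - 0.000480/(-4.229313) = -0.316031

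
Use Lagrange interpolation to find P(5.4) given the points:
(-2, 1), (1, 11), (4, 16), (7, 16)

Lagrange interpolation formula:
P(x) = Σ yᵢ × Lᵢ(x)
where Lᵢ(x) = Π_{j≠i} (x - xⱼ)/(xᵢ - xⱼ)

L_0(5.4) = (5.4 - 1)/(-2 - 1) × (5.4 - 4)/(-2 - 4) × (5.4 - 7)/(-2 - 7) = 0.060840
L_1(5.4) = (5.4 - (-2))/(1 - (-2)) × (5.4 - 4)/(1 - 4) × (5.4 - 7)/(1 - 7) = -0.306963
L_2(5.4) = (5.4 - (-2))/(4 - (-2)) × (5.4 - 1)/(4 - 1) × (5.4 - 7)/(4 - 7) = 0.964741
L_3(5.4) = (5.4 - (-2))/(7 - (-2)) × (5.4 - 1)/(7 - 1) × (5.4 - 4)/(7 - 4) = 0.281383

P(5.4) = 1×L_0(5.4) + 11×L_1(5.4) + 16×L_2(5.4) + 16×L_3(5.4)
P(5.4) = 16.622222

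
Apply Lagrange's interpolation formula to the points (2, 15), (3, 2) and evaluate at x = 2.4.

Lagrange interpolation formula:
P(x) = Σ yᵢ × Lᵢ(x)
where Lᵢ(x) = Π_{j≠i} (x - xⱼ)/(xᵢ - xⱼ)

L_0(2.4) = (2.4 - 3)/(2 - 3) = 0.600000
L_1(2.4) = (2.4 - 2)/(3 - 2) = 0.400000

P(2.4) = 15×L_0(2.4) + 2×L_1(2.4)
P(2.4) = 9.800000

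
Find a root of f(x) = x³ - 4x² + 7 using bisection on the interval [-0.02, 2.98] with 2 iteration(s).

f(x) = x³ - 4x² + 7
Initial interval: [-0.02, 2.98]

Iteration 1:
  c_1 = (-0.020000 + 2.980000)/2 = 1.480000
  f(c_1) = f(1.480000) = 1.480192
  f(a) × f(c) ≥ 0, new interval: [1.480000, 2.980000]
Iteration 2:
  c_2 = (1.480000 + 2.980000)/2 = 2.230000
  f(c_2) = f(2.230000) = -1.802033
  f(a) × f(c) < 0, new interval: [1.480000, 2.230000]

After 2 iteration(s), the approximation is c_2 = 2.230000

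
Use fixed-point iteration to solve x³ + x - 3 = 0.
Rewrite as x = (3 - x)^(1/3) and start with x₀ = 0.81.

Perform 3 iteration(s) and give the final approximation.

Equation: x³ + x - 3 = 0
Fixed-point form: x = (3 - x)^(1/3)
x₀ = 0.81

x_1 = g(0.810000) = 1.298618
x_2 = g(1.298618) = 1.193807
x_3 = g(1.193807) = 1.217834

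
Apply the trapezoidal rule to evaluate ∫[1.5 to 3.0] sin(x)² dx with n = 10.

f(x) = sin(x)²
a = 1.5, b = 3.0, n = 10
h = (b - a)/n = 0.150000

Trapezoidal rule: (h/2)[f(x₀) + 2f(x₁) + 2f(x₂) + ... + f(xₙ)]

x_0 = 1.5000, f(x_0) = 0.994996, coefficient = 1
x_1 = 1.6500, f(x_1) = 0.993740, coefficient = 2
x_2 = 1.8000, f(x_2) = 0.948379, coefficient = 2
x_3 = 1.9500, f(x_3) = 0.862966, coefficient = 2
x_4 = 2.1000, f(x_4) = 0.745130, coefficient = 2
x_5 = 2.2500, f(x_5) = 0.605398, coefficient = 2
x_6 = 2.4000, f(x_6) = 0.456251, coefficient = 2
x_7 = 2.5500, f(x_7) = 0.311011, coefficient = 2
x_8 = 2.7000, f(x_8) = 0.182654, coefficient = 2
x_9 = 2.8500, f(x_9) = 0.082644, coefficient = 2
x_10 = 3.0000, f(x_10) = 0.019915, coefficient = 1

I ≈ (0.150000/2) × 11.391256 = 0.854344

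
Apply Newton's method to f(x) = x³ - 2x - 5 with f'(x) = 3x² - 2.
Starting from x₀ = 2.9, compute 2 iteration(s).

f(x) = x³ - 2x - 5
f'(x) = 3x² - 2
x₀ = 2.9

Newton-Raphson formula: x_{n+1} = x_n - f(x_n)/f'(x_n)

Iteration 1:
  f(2.900000) = 13.589000
  f'(2.900000) = 23.230000
  x_1 = 2.900000 - 13.589000/23.230000 = 2.315024
Iteration 2:
  f(2.315024) = 2.776939
  f'(2.315024) = 14.078004
  x_2 = 2.315024 - 2.776939/14.078004 = 2.117770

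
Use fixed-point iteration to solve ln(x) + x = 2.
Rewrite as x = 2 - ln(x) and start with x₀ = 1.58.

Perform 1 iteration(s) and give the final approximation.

Equation: ln(x) + x = 2
Fixed-point form: x = 2 - ln(x)
x₀ = 1.58

x_1 = g(1.580000) = 1.542575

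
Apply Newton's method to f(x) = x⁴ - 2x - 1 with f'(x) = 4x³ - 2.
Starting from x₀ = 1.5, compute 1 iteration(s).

f(x) = x⁴ - 2x - 1
f'(x) = 4x³ - 2
x₀ = 1.5

Newton-Raphson formula: x_{n+1} = x_n - f(x_n)/f'(x_n)

Iteration 1:
  f(1.500000) = 1.062500
  f'(1.500000) = 11.500000
  x_1 = 1.500000 - 1.062500/11.500000 = 1.407609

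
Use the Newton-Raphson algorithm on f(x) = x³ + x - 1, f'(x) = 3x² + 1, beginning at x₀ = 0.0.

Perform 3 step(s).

f(x) = x³ + x - 1
f'(x) = 3x² + 1
x₀ = 0.0

Newton-Raphson formula: x_{n+1} = x_n - f(x_n)/f'(x_n)

Iteration 1:
  f(0.000000) = -1.000000
  f'(0.000000) = 1.000000
  x_1 = 0.000000 - (-1.000000)/1.000000 = 1.000000
Iteration 2:
  f(1.000000) = 1.000000
  f'(1.000000) = 4.000000
  x_2 = 1.000000 - 1.000000/4.000000 = 0.750000
Iteration 3:
  f(0.750000) = 0.171875
  f'(0.750000) = 2.687500
  x_3 = 0.750000 - 0.171875/2.687500 = 0.686047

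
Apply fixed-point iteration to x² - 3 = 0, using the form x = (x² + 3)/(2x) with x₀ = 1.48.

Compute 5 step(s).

Equation: x² - 3 = 0
Fixed-point form: x = (x² + 3)/(2x)
x₀ = 1.48

x_1 = g(1.480000) = 1.753514
x_2 = g(1.753514) = 1.732182
x_3 = g(1.732182) = 1.732051
x_4 = g(1.732051) = 1.732051
x_5 = g(1.732051) = 1.732051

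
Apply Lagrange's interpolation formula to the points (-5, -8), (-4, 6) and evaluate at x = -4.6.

Lagrange interpolation formula:
P(x) = Σ yᵢ × Lᵢ(x)
where Lᵢ(x) = Π_{j≠i} (x - xⱼ)/(xᵢ - xⱼ)

L_0(-4.6) = (-4.6 - (-4))/(-5 - (-4)) = 0.600000
L_1(-4.6) = (-4.6 - (-5))/(-4 - (-5)) = 0.400000

P(-4.6) = (-8)×L_0(-4.6) + 6×L_1(-4.6)
P(-4.6) = -2.400000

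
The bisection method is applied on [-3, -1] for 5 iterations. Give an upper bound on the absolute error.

Bisection error bound: |error| ≤ (b-a)/2^n
|error| ≤ (-1 - (-3))/2^5 = 2/2^5
|error| ≤ 0.0625000000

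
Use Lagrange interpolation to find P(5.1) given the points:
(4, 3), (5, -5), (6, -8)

Lagrange interpolation formula:
P(x) = Σ yᵢ × Lᵢ(x)
where Lᵢ(x) = Π_{j≠i} (x - xⱼ)/(xᵢ - xⱼ)

L_0(5.1) = (5.1 - 5)/(4 - 5) × (5.1 - 6)/(4 - 6) = -0.045000
L_1(5.1) = (5.1 - 4)/(5 - 4) × (5.1 - 6)/(5 - 6) = 0.990000
L_2(5.1) = (5.1 - 4)/(6 - 4) × (5.1 - 5)/(6 - 5) = 0.055000

P(5.1) = 3×L_0(5.1) + (-5)×L_1(5.1) + (-8)×L_2(5.1)
P(5.1) = -5.525000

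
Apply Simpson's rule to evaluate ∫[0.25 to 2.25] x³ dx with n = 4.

f(x) = x³
a = 0.25, b = 2.25, n = 4
h = (b - a)/n = 0.500000

Simpson's rule: (h/3)[f(x₀) + 4f(x₁) + 2f(x₂) + ... + f(xₙ)]

x_0 = 0.2500, f(x_0) = 0.015625, coefficient = 1
x_1 = 0.7500, f(x_1) = 0.421875, coefficient = 4
x_2 = 1.2500, f(x_2) = 1.953125, coefficient = 2
x_3 = 1.7500, f(x_3) = 5.359375, coefficient = 4
x_4 = 2.2500, f(x_4) = 11.390625, coefficient = 1

I ≈ (0.500000/3) × 38.437500 = 6.406250
Exact value: 6.406250
Error: 0.000000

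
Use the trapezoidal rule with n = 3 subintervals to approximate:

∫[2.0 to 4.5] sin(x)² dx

f(x) = sin(x)²
a = 2.0, b = 4.5, n = 3
h = (b - a)/n = 0.833333

Trapezoidal rule: (h/2)[f(x₀) + 2f(x₁) + 2f(x₂) + ... + f(xₙ)]

x_0 = 2.0000, f(x_0) = 0.826822, coefficient = 1
x_1 = 2.8333, f(x_1) = 0.092052, coefficient = 2
x_2 = 3.6667, f(x_2) = 0.251279, coefficient = 2
x_3 = 4.5000, f(x_3) = 0.955565, coefficient = 1

I ≈ (0.833333/2) × 2.469048 = 1.028770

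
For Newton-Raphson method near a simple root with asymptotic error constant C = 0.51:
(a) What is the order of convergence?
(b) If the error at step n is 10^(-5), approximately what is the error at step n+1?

(a) Newton-Raphson has quadratic (order 2) convergence near simple roots.
    This means |e_{n+1}| ≈ C|e_n|².

(b) With |e_n| = 10^(-5) and C = 0.51:
    |e_{n+1}| ≈ 0.51 × (10^(-5))² = 0.51 × 10^(-10)

(a) 2 (quadratic); (b) |e_{n+1}| ≈ 5.100e-11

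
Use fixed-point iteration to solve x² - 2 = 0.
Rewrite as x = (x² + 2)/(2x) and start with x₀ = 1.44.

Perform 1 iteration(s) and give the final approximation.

Equation: x² - 2 = 0
Fixed-point form: x = (x² + 2)/(2x)
x₀ = 1.44

x_1 = g(1.440000) = 1.414444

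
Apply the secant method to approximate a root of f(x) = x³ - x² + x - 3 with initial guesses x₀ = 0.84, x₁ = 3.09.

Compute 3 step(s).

f(x) = x³ - x² + x - 3
x₀ = 0.84, x₁ = 3.09

Secant formula: x_{n+1} = x_n - f(x_n)(x_n - x_{n-1})/(f(x_n) - f(x_{n-1}))

Iteration 1:
  f(0.840000) = -2.272896
  f(3.090000) = 20.045529
  x_2 = 3.090000 - 20.045529×(3.090000 - 0.840000)/(20.045529 - (-2.272896))
       = 1.069139
Iteration 2:
  f(3.090000) = 20.045529
  f(1.069139) = -1.851832
  x_3 = 1.069139 - (-1.851832)×(1.069139 - 3.090000)/(-1.851832 - 20.045529)
       = 1.240040
Iteration 3:
  f(1.069139) = -1.851832
  f(1.240040) = -1.390849
  x_4 = 1.240040 - (-1.390849)×(1.240040 - 1.069139)/(-1.390849 - (-1.851832))
       = 1.755675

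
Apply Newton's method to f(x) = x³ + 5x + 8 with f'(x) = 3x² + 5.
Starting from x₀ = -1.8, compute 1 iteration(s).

f(x) = x³ + 5x + 8
f'(x) = 3x² + 5
x₀ = -1.8

Newton-Raphson formula: x_{n+1} = x_n - f(x_n)/f'(x_n)

Iteration 1:
  f(-1.800000) = -6.832000
  f'(-1.800000) = 14.720000
  x_1 = -1.800000 - (-6.832000)/14.720000 = -1.335870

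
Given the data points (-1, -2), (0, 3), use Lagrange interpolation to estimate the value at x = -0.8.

Lagrange interpolation formula:
P(x) = Σ yᵢ × Lᵢ(x)
where Lᵢ(x) = Π_{j≠i} (x - xⱼ)/(xᵢ - xⱼ)

L_0(-0.8) = (-0.8 - 0)/(-1 - 0) = 0.800000
L_1(-0.8) = (-0.8 - (-1))/(0 - (-1)) = 0.200000

P(-0.8) = (-2)×L_0(-0.8) + 3×L_1(-0.8)
P(-0.8) = -1.000000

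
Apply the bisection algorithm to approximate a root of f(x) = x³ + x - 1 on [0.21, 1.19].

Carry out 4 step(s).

f(x) = x³ + x - 1
Initial interval: [0.21, 1.19]

Iteration 1:
  c_1 = (0.210000 + 1.190000)/2 = 0.700000
  f(c_1) = f(0.700000) = 0.043000
  f(a) × f(c) < 0, new interval: [0.210000, 0.700000]
Iteration 2:
  c_2 = (0.210000 + 0.700000)/2 = 0.455000
  f(c_2) = f(0.455000) = -0.450804
  f(a) × f(c) ≥ 0, new interval: [0.455000, 0.700000]
Iteration 3:
  c_3 = (0.455000 + 0.700000)/2 = 0.577500
  f(c_3) = f(0.577500) = -0.229900
  f(a) × f(c) ≥ 0, new interval: [0.577500, 0.700000]
Iteration 4:
  c_4 = (0.577500 + 0.700000)/2 = 0.638750
  f(c_4) = f(0.638750) = -0.100639
  f(a) × f(c) ≥ 0, new interval: [0.638750, 0.700000]

After 4 iteration(s), the approximation is c_4 = 0.638750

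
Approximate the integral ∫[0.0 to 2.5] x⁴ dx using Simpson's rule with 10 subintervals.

f(x) = x⁴
a = 0.0, b = 2.5, n = 10
h = (b - a)/n = 0.250000

Simpson's rule: (h/3)[f(x₀) + 4f(x₁) + 2f(x₂) + ... + f(xₙ)]

x_0 = 0.0000, f(x_0) = 0.000000, coefficient = 1
x_1 = 0.2500, f(x_1) = 0.003906, coefficient = 4
x_2 = 0.5000, f(x_2) = 0.062500, coefficient = 2
x_3 = 0.7500, f(x_3) = 0.316406, coefficient = 4
x_4 = 1.0000, f(x_4) = 1.000000, coefficient = 2
x_5 = 1.2500, f(x_5) = 2.441406, coefficient = 4
x_6 = 1.5000, f(x_6) = 5.062500, coefficient = 2
x_7 = 1.7500, f(x_7) = 9.378906, coefficient = 4
x_8 = 2.0000, f(x_8) = 16.000000, coefficient = 2
x_9 = 2.2500, f(x_9) = 25.628906, coefficient = 4
x_10 = 2.5000, f(x_10) = 39.062500, coefficient = 1

I ≈ (0.250000/3) × 234.390625 = 19.532552
Exact value: 19.531250
Error: 0.001302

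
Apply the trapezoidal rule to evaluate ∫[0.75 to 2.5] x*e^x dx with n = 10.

f(x) = x*e^x
a = 0.75, b = 2.5, n = 10
h = (b - a)/n = 0.175000

Trapezoidal rule: (h/2)[f(x₀) + 2f(x₁) + 2f(x₂) + ... + f(xₙ)]

x_0 = 0.7500, f(x_0) = 1.587750, coefficient = 1
x_1 = 0.9250, f(x_1) = 2.332728, coefficient = 2
x_2 = 1.1000, f(x_2) = 3.304583, coefficient = 2
x_3 = 1.2750, f(x_3) = 4.562844, coefficient = 2
x_4 = 1.4500, f(x_4) = 6.181516, coefficient = 2
x_5 = 1.6250, f(x_5) = 8.252431, coefficient = 2
x_6 = 1.8000, f(x_6) = 10.889365, coefficient = 2
x_7 = 1.9750, f(x_7) = 14.233074, coefficient = 2
x_8 = 2.1500, f(x_8) = 18.457446, coefficient = 2
x_9 = 2.3250, f(x_9) = 23.777031, coefficient = 2
x_10 = 2.5000, f(x_10) = 30.456235, coefficient = 1

I ≈ (0.175000/2) × 216.026021 = 18.902277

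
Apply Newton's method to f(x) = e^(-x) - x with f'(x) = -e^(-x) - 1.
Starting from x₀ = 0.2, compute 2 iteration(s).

f(x) = e^(-x) - x
f'(x) = -e^(-x) - 1
x₀ = 0.2

Newton-Raphson formula: x_{n+1} = x_n - f(x_n)/f'(x_n)

Iteration 1:
  f(0.200000) = 0.618731
  f'(0.200000) = -1.818731
  x_1 = 0.200000 - 0.618731/(-1.818731) = 0.540199
Iteration 2:
  f(0.540199) = 0.042433
  f'(0.540199) = -1.582632
  x_2 = 0.540199 - 0.042433/(-1.582632) = 0.567011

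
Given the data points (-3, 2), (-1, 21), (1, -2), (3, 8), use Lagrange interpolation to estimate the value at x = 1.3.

Lagrange interpolation formula:
P(x) = Σ yᵢ × Lᵢ(x)
where Lᵢ(x) = Π_{j≠i} (x - xⱼ)/(xᵢ - xⱼ)

L_0(1.3) = (1.3 - (-1))/(-3 - (-1)) × (1.3 - 1)/(-3 - 1) × (1.3 - 3)/(-3 - 3) = 0.024438
L_1(1.3) = (1.3 - (-3))/(-1 - (-3)) × (1.3 - 1)/(-1 - 1) × (1.3 - 3)/(-1 - 3) = -0.137063
L_2(1.3) = (1.3 - (-3))/(1 - (-3)) × (1.3 - (-1))/(1 - (-1)) × (1.3 - 3)/(1 - 3) = 1.050812
L_3(1.3) = (1.3 - (-3))/(3 - (-3)) × (1.3 - (-1))/(3 - (-1)) × (1.3 - 1)/(3 - 1) = 0.061813

P(1.3) = 2×L_0(1.3) + 21×L_1(1.3) + (-2)×L_2(1.3) + 8×L_3(1.3)
P(1.3) = -4.436562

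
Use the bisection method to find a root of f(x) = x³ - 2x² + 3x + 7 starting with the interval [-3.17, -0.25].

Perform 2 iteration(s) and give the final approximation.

f(x) = x³ - 2x² + 3x + 7
Initial interval: [-3.17, -0.25]

Iteration 1:
  c_1 = (-3.170000 + (-0.250000))/2 = -1.710000
  f(c_1) = f(-1.710000) = -8.978411
  f(a) × f(c) ≥ 0, new interval: [-1.710000, -0.250000]
Iteration 2:
  c_2 = (-1.710000 + (-0.250000))/2 = -0.980000
  f(c_2) = f(-0.980000) = 1.198008
  f(a) × f(c) < 0, new interval: [-1.710000, -0.980000]

After 2 iteration(s), the approximation is c_2 = -0.980000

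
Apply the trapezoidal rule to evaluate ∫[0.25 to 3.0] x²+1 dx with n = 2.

f(x) = x²+1
a = 0.25, b = 3.0, n = 2
h = (b - a)/n = 1.375000

Trapezoidal rule: (h/2)[f(x₀) + 2f(x₁) + 2f(x₂) + ... + f(xₙ)]

x_0 = 0.2500, f(x_0) = 1.062500, coefficient = 1
x_1 = 1.6250, f(x_1) = 3.640625, coefficient = 2
x_2 = 3.0000, f(x_2) = 10.000000, coefficient = 1

I ≈ (1.375000/2) × 18.343750 = 12.611328
Exact value: 11.744792
Error: 0.866536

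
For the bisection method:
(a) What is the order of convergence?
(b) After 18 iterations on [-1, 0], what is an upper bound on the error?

(a) Bisection has linear (order 1) convergence; the error is halved each step.

(b) Error bound = (b-a)/2^n = (0 - (-1))/2^{18}
    = 1/2^{18}

(a) 1 (linear); (b) error ≤ 3.81e-06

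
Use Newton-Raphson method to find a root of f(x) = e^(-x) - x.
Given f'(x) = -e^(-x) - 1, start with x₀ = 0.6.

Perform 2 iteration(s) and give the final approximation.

f(x) = e^(-x) - x
f'(x) = -e^(-x) - 1
x₀ = 0.6

Newton-Raphson formula: x_{n+1} = x_n - f(x_n)/f'(x_n)

Iteration 1:
  f(0.600000) = -0.051188
  f'(0.600000) = -1.548812
  x_1 = 0.600000 - (-0.051188)/(-1.548812) = 0.566950
Iteration 2:
  f(0.566950) = 0.000303
  f'(0.566950) = -1.567253
  x_2 = 0.566950 - 0.000303/(-1.567253) = 0.567143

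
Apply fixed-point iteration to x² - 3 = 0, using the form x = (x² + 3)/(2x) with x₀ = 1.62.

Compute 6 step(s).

Equation: x² - 3 = 0
Fixed-point form: x = (x² + 3)/(2x)
x₀ = 1.62

x_1 = g(1.620000) = 1.735926
x_2 = g(1.735926) = 1.732055
x_3 = g(1.732055) = 1.732051
x_4 = g(1.732051) = 1.732051
x_5 = g(1.732051) = 1.732051
x_6 = g(1.732051) = 1.732051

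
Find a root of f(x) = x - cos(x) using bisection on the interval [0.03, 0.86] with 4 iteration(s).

f(x) = x - cos(x)
Initial interval: [0.03, 0.86]

Iteration 1:
  c_1 = (0.030000 + 0.860000)/2 = 0.445000
  f(c_1) = f(0.445000) = -0.457611
  f(a) × f(c) ≥ 0, new interval: [0.445000, 0.860000]
Iteration 2:
  c_2 = (0.445000 + 0.860000)/2 = 0.652500
  f(c_2) = f(0.652500) = -0.142068
  f(a) × f(c) ≥ 0, new interval: [0.652500, 0.860000]
Iteration 3:
  c_3 = (0.652500 + 0.860000)/2 = 0.756250
  f(c_3) = f(0.756250) = 0.028836
  f(a) × f(c) < 0, new interval: [0.652500, 0.756250]
Iteration 4:
  c_4 = (0.652500 + 0.756250)/2 = 0.704375
  f(c_4) = f(0.704375) = -0.057641
  f(a) × f(c) ≥ 0, new interval: [0.704375, 0.756250]

After 4 iteration(s), the approximation is c_4 = 0.704375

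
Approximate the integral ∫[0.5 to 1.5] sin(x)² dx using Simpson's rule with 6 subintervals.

f(x) = sin(x)²
a = 0.5, b = 1.5, n = 6
h = (b - a)/n = 0.166667

Simpson's rule: (h/3)[f(x₀) + 4f(x₁) + 2f(x₂) + ... + f(xₙ)]

x_0 = 0.5000, f(x_0) = 0.229849, coefficient = 1
x_1 = 0.6667, f(x_1) = 0.382381, coefficient = 4
x_2 = 0.8333, f(x_2) = 0.547862, coefficient = 2
x_3 = 1.0000, f(x_3) = 0.708073, coefficient = 4
x_4 = 1.1667, f(x_4) = 0.845379, coefficient = 2
x_5 = 1.3333, f(x_5) = 0.944663, coefficient = 4
x_6 = 1.5000, f(x_6) = 0.994996, coefficient = 1

I ≈ (0.166667/3) × 12.151798 = 0.675100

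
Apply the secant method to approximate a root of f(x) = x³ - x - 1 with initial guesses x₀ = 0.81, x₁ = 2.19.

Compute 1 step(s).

f(x) = x³ - x - 1
x₀ = 0.81, x₁ = 2.19

Secant formula: x_{n+1} = x_n - f(x_n)(x_n - x_{n-1})/(f(x_n) - f(x_{n-1}))

Iteration 1:
  f(0.810000) = -1.278559
  f(2.190000) = 7.313459
  x_2 = 2.190000 - 7.313459×(2.190000 - 0.810000)/(7.313459 - (-1.278559))
       = 1.015355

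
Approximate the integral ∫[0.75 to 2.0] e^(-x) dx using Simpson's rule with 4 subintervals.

f(x) = e^(-x)
a = 0.75, b = 2.0, n = 4
h = (b - a)/n = 0.312500

Simpson's rule: (h/3)[f(x₀) + 4f(x₁) + 2f(x₂) + ... + f(xₙ)]

x_0 = 0.7500, f(x_0) = 0.472367, coefficient = 1
x_1 = 1.0625, f(x_1) = 0.345591, coefficient = 4
x_2 = 1.3750, f(x_2) = 0.252840, coefficient = 2
x_3 = 1.6875, f(x_3) = 0.184981, coefficient = 4
x_4 = 2.0000, f(x_4) = 0.135335, coefficient = 1

I ≈ (0.312500/3) × 3.235670 = 0.337049
Exact value: 0.337031
Error: 0.000018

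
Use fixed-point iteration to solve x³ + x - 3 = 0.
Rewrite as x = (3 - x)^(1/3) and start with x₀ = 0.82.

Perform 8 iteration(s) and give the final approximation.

Equation: x³ + x - 3 = 0
Fixed-point form: x = (3 - x)^(1/3)
x₀ = 0.82

x_1 = g(0.820000) = 1.296638
x_2 = g(1.296638) = 1.194269
x_3 = g(1.194269) = 1.217730
x_4 = g(1.217730) = 1.212433
x_5 = g(1.212433) = 1.213633
x_6 = g(1.213633) = 1.213362
x_7 = g(1.213362) = 1.213423
x_8 = g(1.213423) = 1.213409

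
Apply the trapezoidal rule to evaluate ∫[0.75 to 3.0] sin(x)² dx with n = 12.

f(x) = sin(x)²
a = 0.75, b = 3.0, n = 12
h = (b - a)/n = 0.187500

Trapezoidal rule: (h/2)[f(x₀) + 2f(x₁) + 2f(x₂) + ... + f(xₙ)]

x_0 = 0.7500, f(x_0) = 0.464631, coefficient = 1
x_1 = 0.9375, f(x_1) = 0.649767, coefficient = 2
x_2 = 1.1250, f(x_2) = 0.814087, coefficient = 2
x_3 = 1.3125, f(x_3) = 0.934754, coefficient = 2
x_4 = 1.5000, f(x_4) = 0.994996, coefficient = 2
x_5 = 1.6875, f(x_5) = 0.986442, coefficient = 2
x_6 = 1.8750, f(x_6) = 0.910280, coefficient = 2
x_7 = 2.0625, f(x_7) = 0.777095, coefficient = 2
x_8 = 2.2500, f(x_8) = 0.605398, coefficient = 2
x_9 = 2.4375, f(x_9) = 0.419052, coefficient = 2
x_10 = 2.6250, f(x_10) = 0.243957, coefficient = 2
x_11 = 2.8125, f(x_11) = 0.104448, coefficient = 2
x_12 = 3.0000, f(x_12) = 0.019915, coefficient = 1

I ≈ (0.187500/2) × 15.365097 = 1.440478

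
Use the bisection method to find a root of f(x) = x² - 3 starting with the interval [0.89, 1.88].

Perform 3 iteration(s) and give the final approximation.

f(x) = x² - 3
Initial interval: [0.89, 1.88]

Iteration 1:
  c_1 = (0.890000 + 1.880000)/2 = 1.385000
  f(c_1) = f(1.385000) = -1.081775
  f(a) × f(c) ≥ 0, new interval: [1.385000, 1.880000]
Iteration 2:
  c_2 = (1.385000 + 1.880000)/2 = 1.632500
  f(c_2) = f(1.632500) = -0.334944
  f(a) × f(c) ≥ 0, new interval: [1.632500, 1.880000]
Iteration 3:
  c_3 = (1.632500 + 1.880000)/2 = 1.756250
  f(c_3) = f(1.756250) = 0.084414
  f(a) × f(c) < 0, new interval: [1.632500, 1.756250]

After 3 iteration(s), the approximation is c_3 = 1.756250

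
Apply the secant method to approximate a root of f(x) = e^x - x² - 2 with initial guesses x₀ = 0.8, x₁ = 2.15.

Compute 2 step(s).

f(x) = e^x - x² - 2
x₀ = 0.8, x₁ = 2.15

Secant formula: x_{n+1} = x_n - f(x_n)(x_n - x_{n-1})/(f(x_n) - f(x_{n-1}))

Iteration 1:
  f(0.800000) = -0.414459
  f(2.150000) = 1.962358
  x_2 = 2.150000 - 1.962358×(2.150000 - 0.800000)/(1.962358 - (-0.414459))
       = 1.035407
Iteration 2:
  f(2.150000) = 1.962358
  f(1.035407) = -0.255815
  x_3 = 1.035407 - (-0.255815)×(1.035407 - 2.150000)/(-0.255815 - 1.962358)
       = 1.163950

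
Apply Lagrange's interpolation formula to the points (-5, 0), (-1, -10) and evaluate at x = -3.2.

Lagrange interpolation formula:
P(x) = Σ yᵢ × Lᵢ(x)
where Lᵢ(x) = Π_{j≠i} (x - xⱼ)/(xᵢ - xⱼ)

L_0(-3.2) = (-3.2 - (-1))/(-5 - (-1)) = 0.550000
L_1(-3.2) = (-3.2 - (-5))/(-1 - (-5)) = 0.450000

P(-3.2) = 0×L_0(-3.2) + (-10)×L_1(-3.2)
P(-3.2) = -4.500000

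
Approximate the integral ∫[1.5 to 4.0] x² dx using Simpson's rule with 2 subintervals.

f(x) = x²
a = 1.5, b = 4.0, n = 2
h = (b - a)/n = 1.250000

Simpson's rule: (h/3)[f(x₀) + 4f(x₁) + 2f(x₂) + ... + f(xₙ)]

x_0 = 1.5000, f(x_0) = 2.250000, coefficient = 1
x_1 = 2.7500, f(x_1) = 7.562500, coefficient = 4
x_2 = 4.0000, f(x_2) = 16.000000, coefficient = 1

I ≈ (1.250000/3) × 48.500000 = 20.208333
Exact value: 20.208333
Error: 0.000000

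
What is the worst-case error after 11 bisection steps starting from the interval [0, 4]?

Bisection error bound: |error| ≤ (b-a)/2^n
|error| ≤ (4 - 0)/2^11 = 4/2^11
|error| ≤ 0.0019531250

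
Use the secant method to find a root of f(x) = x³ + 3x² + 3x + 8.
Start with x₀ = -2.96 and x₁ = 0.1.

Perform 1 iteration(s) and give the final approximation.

f(x) = x³ + 3x² + 3x + 8
x₀ = -2.96, x₁ = 0.1

Secant formula: x_{n+1} = x_n - f(x_n)(x_n - x_{n-1})/(f(x_n) - f(x_{n-1}))

Iteration 1:
  f(-2.960000) = -0.529536
  f(0.100000) = 8.331000
  x_2 = 0.100000 - 8.331000×(0.100000 - (-2.960000))/(8.331000 - (-0.529536))
       = -2.777124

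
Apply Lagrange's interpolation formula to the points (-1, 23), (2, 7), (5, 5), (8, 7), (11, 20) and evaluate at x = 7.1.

Lagrange interpolation formula:
P(x) = Σ yᵢ × Lᵢ(x)
where Lᵢ(x) = Π_{j≠i} (x - xⱼ)/(xᵢ - xⱼ)

L_0(7.1) = (7.1 - 2)/(-1 - 2) × (7.1 - 5)/(-1 - 5) × (7.1 - 8)/(-1 - 8) × (7.1 - 11)/(-1 - 11) = 0.019338
L_1(7.1) = (7.1 - (-1))/(2 - (-1)) × (7.1 - 5)/(2 - 5) × (7.1 - 8)/(2 - 8) × (7.1 - 11)/(2 - 11) = -0.122850
L_2(7.1) = (7.1 - (-1))/(5 - (-1)) × (7.1 - 2)/(5 - 2) × (7.1 - 8)/(5 - 8) × (7.1 - 11)/(5 - 11) = 0.447525
L_3(7.1) = (7.1 - (-1))/(8 - (-1)) × (7.1 - 2)/(8 - 2) × (7.1 - 5)/(8 - 5) × (7.1 - 11)/(8 - 11) = 0.696150
L_4(7.1) = (7.1 - (-1))/(11 - (-1)) × (7.1 - 2)/(11 - 2) × (7.1 - 5)/(11 - 5) × (7.1 - 8)/(11 - 8) = -0.040163

P(7.1) = 23×L_0(7.1) + 7×L_1(7.1) + 5×L_2(7.1) + 7×L_3(7.1) + 20×L_4(7.1)
P(7.1) = 5.892238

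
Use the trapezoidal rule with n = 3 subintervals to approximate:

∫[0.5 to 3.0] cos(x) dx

f(x) = cos(x)
a = 0.5, b = 3.0, n = 3
h = (b - a)/n = 0.833333

Trapezoidal rule: (h/2)[f(x₀) + 2f(x₁) + 2f(x₂) + ... + f(xₙ)]

x_0 = 0.5000, f(x_0) = 0.877583, coefficient = 1
x_1 = 1.3333, f(x_1) = 0.235238, coefficient = 2
x_2 = 2.1667, f(x_2) = -0.561229, coefficient = 2
x_3 = 3.0000, f(x_3) = -0.989992, coefficient = 1

I ≈ (0.833333/2) × -0.764393 = -0.318497
Exact value: -0.338306
Error: 0.019808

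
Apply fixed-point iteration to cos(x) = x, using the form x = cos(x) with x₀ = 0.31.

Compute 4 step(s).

Equation: cos(x) = x
Fixed-point form: x = cos(x)
x₀ = 0.31

x_1 = g(0.310000) = 0.952334
x_2 = g(0.952334) = 0.579783
x_3 = g(0.579783) = 0.836581
x_4 = g(0.836581) = 0.670005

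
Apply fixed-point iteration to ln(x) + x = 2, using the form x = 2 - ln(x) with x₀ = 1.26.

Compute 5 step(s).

Equation: ln(x) + x = 2
Fixed-point form: x = 2 - ln(x)
x₀ = 1.26

x_1 = g(1.260000) = 1.768888
x_2 = g(1.768888) = 1.429649
x_3 = g(1.429649) = 1.642571
x_4 = g(1.642571) = 1.503737
x_5 = g(1.503737) = 1.592047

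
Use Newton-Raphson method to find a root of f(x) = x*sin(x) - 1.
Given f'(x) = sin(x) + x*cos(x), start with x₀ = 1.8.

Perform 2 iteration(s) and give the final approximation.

f(x) = x*sin(x) - 1
f'(x) = sin(x) + x*cos(x)
x₀ = 1.8

Newton-Raphson formula: x_{n+1} = x_n - f(x_n)/f'(x_n)

Iteration 1:
  f(1.800000) = 0.752926
  f'(1.800000) = 0.564884
  x_1 = 1.800000 - 0.752926/0.564884 = 0.467114
Iteration 2:
  f(0.467114) = -0.789653
  f'(0.467114) = 0.867384
  x_2 = 0.467114 - (-0.789653)/0.867384 = 1.377499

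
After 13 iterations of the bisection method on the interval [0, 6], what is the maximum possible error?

Bisection error bound: |error| ≤ (b-a)/2^n
|error| ≤ (6 - 0)/2^13 = 6/2^13
|error| ≤ 0.0007324219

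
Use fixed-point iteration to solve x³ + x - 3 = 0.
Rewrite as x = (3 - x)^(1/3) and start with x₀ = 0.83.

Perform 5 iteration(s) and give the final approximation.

Equation: x³ + x - 3 = 0
Fixed-point form: x = (3 - x)^(1/3)
x₀ = 0.83

x_1 = g(0.830000) = 1.294653
x_2 = g(1.294653) = 1.194733
x_3 = g(1.194733) = 1.217626
x_4 = g(1.217626) = 1.212457
x_5 = g(1.212457) = 1.213628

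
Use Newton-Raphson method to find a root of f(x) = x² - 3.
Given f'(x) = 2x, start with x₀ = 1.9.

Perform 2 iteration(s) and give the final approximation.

f(x) = x² - 3
f'(x) = 2x
x₀ = 1.9

Newton-Raphson formula: x_{n+1} = x_n - f(x_n)/f'(x_n)

Iteration 1:
  f(1.900000) = 0.610000
  f'(1.900000) = 3.800000
  x_1 = 1.900000 - 0.610000/3.800000 = 1.739474
Iteration 2:
  f(1.739474) = 0.025769
  f'(1.739474) = 3.478947
  x_2 = 1.739474 - 0.025769/3.478947 = 1.732067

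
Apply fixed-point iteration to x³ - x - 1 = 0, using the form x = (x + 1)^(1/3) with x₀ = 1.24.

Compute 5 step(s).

Equation: x³ - x - 1 = 0
Fixed-point form: x = (x + 1)^(1/3)
x₀ = 1.24

x_1 = g(1.240000) = 1.308427
x_2 = g(1.308427) = 1.321616
x_3 = g(1.321616) = 1.324129
x_4 = g(1.324129) = 1.324606
x_5 = g(1.324606) = 1.324697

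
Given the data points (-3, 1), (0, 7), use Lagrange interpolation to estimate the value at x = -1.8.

Lagrange interpolation formula:
P(x) = Σ yᵢ × Lᵢ(x)
where Lᵢ(x) = Π_{j≠i} (x - xⱼ)/(xᵢ - xⱼ)

L_0(-1.8) = (-1.8 - 0)/(-3 - 0) = 0.600000
L_1(-1.8) = (-1.8 - (-3))/(0 - (-3)) = 0.400000

P(-1.8) = 1×L_0(-1.8) + 7×L_1(-1.8)
P(-1.8) = 3.400000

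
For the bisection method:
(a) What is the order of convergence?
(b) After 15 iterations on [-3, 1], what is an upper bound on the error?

(a) Bisection has linear (order 1) convergence; the error is halved each step.

(b) Error bound = (b-a)/2^n = (1 - (-3))/2^{15}
    = 4/2^{15}

(a) 1 (linear); (b) error ≤ 1.22e-04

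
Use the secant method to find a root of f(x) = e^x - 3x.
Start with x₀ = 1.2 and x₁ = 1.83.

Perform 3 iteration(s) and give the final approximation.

f(x) = e^x - 3x
x₀ = 1.2, x₁ = 1.83

Secant formula: x_{n+1} = x_n - f(x_n)(x_n - x_{n-1})/(f(x_n) - f(x_{n-1}))

Iteration 1:
  f(1.200000) = -0.279883
  f(1.830000) = 0.743887
  x_2 = 1.830000 - 0.743887×(1.830000 - 1.200000)/(0.743887 - (-0.279883))
       = 1.372232
Iteration 2:
  f(1.830000) = 0.743887
  f(1.372232) = -0.172551
  x_3 = 1.372232 - (-0.172551)×(1.372232 - 1.830000)/(-0.172551 - 0.743887)
       = 1.458423
Iteration 3:
  f(1.372232) = -0.172551
  f(1.458423) = -0.076094
  x_4 = 1.458423 - (-0.076094)×(1.458423 - 1.372232)/(-0.076094 - (-0.172551))
       = 1.526419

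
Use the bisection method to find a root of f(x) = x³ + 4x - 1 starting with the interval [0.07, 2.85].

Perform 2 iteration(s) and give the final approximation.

f(x) = x³ + 4x - 1
Initial interval: [0.07, 2.85]

Iteration 1:
  c_1 = (0.070000 + 2.850000)/2 = 1.460000
  f(c_1) = f(1.460000) = 7.952136
  f(a) × f(c) < 0, new interval: [0.070000, 1.460000]
Iteration 2:
  c_2 = (0.070000 + 1.460000)/2 = 0.765000
  f(c_2) = f(0.765000) = 2.507697
  f(a) × f(c) < 0, new interval: [0.070000, 0.765000]

After 2 iteration(s), the approximation is c_2 = 0.765000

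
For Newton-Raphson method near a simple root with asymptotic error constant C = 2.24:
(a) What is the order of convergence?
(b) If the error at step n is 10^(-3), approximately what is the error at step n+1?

(a) Newton-Raphson has quadratic (order 2) convergence near simple roots.
    This means |e_{n+1}| ≈ C|e_n|².

(b) With |e_n| = 10^(-3) and C = 2.24:
    |e_{n+1}| ≈ 2.24 × (10^(-3))² = 2.24 × 10^(-6)

(a) 2 (quadratic); (b) |e_{n+1}| ≈ 2.240e-06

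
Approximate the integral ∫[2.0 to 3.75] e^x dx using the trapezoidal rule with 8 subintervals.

f(x) = e^x
a = 2.0, b = 3.75, n = 8
h = (b - a)/n = 0.218750

Trapezoidal rule: (h/2)[f(x₀) + 2f(x₁) + 2f(x₂) + ... + f(xₙ)]

x_0 = 2.0000, f(x_0) = 7.389056, coefficient = 1
x_1 = 2.2188, f(x_1) = 9.195829, coefficient = 2
x_2 = 2.4375, f(x_2) = 11.444394, coefficient = 2
x_3 = 2.6562, f(x_3) = 14.242778, coefficient = 2
x_4 = 2.8750, f(x_4) = 17.725424, coefficient = 2
x_5 = 3.0938, f(x_5) = 22.059647, coefficient = 2
x_6 = 3.3125, f(x_6) = 27.453674, coefficient = 2
x_7 = 3.5312, f(x_7) = 34.166649, coefficient = 2
x_8 = 3.7500, f(x_8) = 42.521082, coefficient = 1

I ≈ (0.218750/2) × 322.486929 = 35.272008
Exact value: 35.132026
Error: 0.139982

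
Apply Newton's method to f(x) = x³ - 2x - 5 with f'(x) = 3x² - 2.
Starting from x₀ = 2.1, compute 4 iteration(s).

f(x) = x³ - 2x - 5
f'(x) = 3x² - 2
x₀ = 2.1

Newton-Raphson formula: x_{n+1} = x_n - f(x_n)/f'(x_n)

Iteration 1:
  f(2.100000) = 0.061000
  f'(2.100000) = 11.230000
  x_1 = 2.100000 - 0.061000/11.230000 = 2.094568
Iteration 2:
  f(2.094568) = 0.000186
  f'(2.094568) = 11.161647
  x_2 = 2.094568 - 0.000186/11.161647 = 2.094551
Iteration 3:
  f(2.094551) = 0.000000
  f'(2.094551) = 11.161438
  x_3 = 2.094551 - 0.000000/11.161438 = 2.094551
Iteration 4:
  f(2.094551) = 0.000000
  f'(2.094551) = 11.161438
  x_4 = 2.094551 - 0.000000/11.161438 = 2.094551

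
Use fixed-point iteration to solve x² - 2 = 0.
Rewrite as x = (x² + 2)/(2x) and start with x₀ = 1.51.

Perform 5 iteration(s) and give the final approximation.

Equation: x² - 2 = 0
Fixed-point form: x = (x² + 2)/(2x)
x₀ = 1.51

x_1 = g(1.510000) = 1.417252
x_2 = g(1.417252) = 1.414217
x_3 = g(1.414217) = 1.414214
x_4 = g(1.414214) = 1.414214
x_5 = g(1.414214) = 1.414214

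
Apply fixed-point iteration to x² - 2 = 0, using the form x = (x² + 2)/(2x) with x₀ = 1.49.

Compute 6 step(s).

Equation: x² - 2 = 0
Fixed-point form: x = (x² + 2)/(2x)
x₀ = 1.49

x_1 = g(1.490000) = 1.416141
x_2 = g(1.416141) = 1.414215
x_3 = g(1.414215) = 1.414214
x_4 = g(1.414214) = 1.414214
x_5 = g(1.414214) = 1.414214
x_6 = g(1.414214) = 1.414214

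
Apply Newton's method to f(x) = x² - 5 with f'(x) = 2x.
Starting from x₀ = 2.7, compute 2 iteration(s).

f(x) = x² - 5
f'(x) = 2x
x₀ = 2.7

Newton-Raphson formula: x_{n+1} = x_n - f(x_n)/f'(x_n)

Iteration 1:
  f(2.700000) = 2.290000
  f'(2.700000) = 5.400000
  x_1 = 2.700000 - 2.290000/5.400000 = 2.275926
Iteration 2:
  f(2.275926) = 0.179839
  f'(2.275926) = 4.551852
  x_2 = 2.275926 - 0.179839/4.551852 = 2.236417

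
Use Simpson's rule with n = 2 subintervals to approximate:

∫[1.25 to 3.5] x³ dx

f(x) = x³
a = 1.25, b = 3.5, n = 2
h = (b - a)/n = 1.125000

Simpson's rule: (h/3)[f(x₀) + 4f(x₁) + 2f(x₂) + ... + f(xₙ)]

x_0 = 1.2500, f(x_0) = 1.953125, coefficient = 1
x_1 = 2.3750, f(x_1) = 13.396484, coefficient = 4
x_2 = 3.5000, f(x_2) = 42.875000, coefficient = 1

I ≈ (1.125000/3) × 98.414062 = 36.905273
Exact value: 36.905273
Error: 0.000000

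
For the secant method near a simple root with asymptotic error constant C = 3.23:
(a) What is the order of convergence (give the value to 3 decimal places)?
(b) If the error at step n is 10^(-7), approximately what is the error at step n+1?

(a) Secant method has superlinear convergence with order φ = (1+√5)/2 ≈ 1.618.
    This means |e_{n+1}| ≈ C|e_n|^1.618.

(b) With |e_n| = 10^(-7) and C = 3.23:
    |e_{n+1}| ≈ 3.23 × (10^(-7))^1.618 = 3.23 × 10^(-11.33)

(a) ≈ 1.618 (golden ratio); (b) |e_{n+1}| ≈ 1.524e-11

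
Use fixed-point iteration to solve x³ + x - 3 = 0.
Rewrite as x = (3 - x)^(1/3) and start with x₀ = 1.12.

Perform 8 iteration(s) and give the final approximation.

Equation: x³ + x - 3 = 0
Fixed-point form: x = (3 - x)^(1/3)
x₀ = 1.12

x_1 = g(1.120000) = 1.234201
x_2 = g(1.234201) = 1.208687
x_3 = g(1.208687) = 1.214480
x_4 = g(1.214480) = 1.213170
x_5 = g(1.213170) = 1.213466
x_6 = g(1.213466) = 1.213399
x_7 = g(1.213399) = 1.213414
x_8 = g(1.213414) = 1.213411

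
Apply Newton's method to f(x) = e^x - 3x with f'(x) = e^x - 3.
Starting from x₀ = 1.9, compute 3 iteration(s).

f(x) = e^x - 3x
f'(x) = e^x - 3
x₀ = 1.9

Newton-Raphson formula: x_{n+1} = x_n - f(x_n)/f'(x_n)

Iteration 1:
  f(1.900000) = 0.985894
  f'(1.900000) = 3.685894
  x_1 = 1.900000 - 0.985894/3.685894 = 1.632522
Iteration 2:
  f(1.632522) = 0.219198
  f'(1.632522) = 2.116765
  x_2 = 1.632522 - 0.219198/2.116765 = 1.528969
Iteration 3:
  f(1.528969) = 0.026511
  f'(1.528969) = 1.613419
  x_3 = 1.528969 - 0.026511/1.613419 = 1.512537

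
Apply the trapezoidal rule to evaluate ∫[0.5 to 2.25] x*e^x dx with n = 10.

f(x) = x*e^x
a = 0.5, b = 2.25, n = 10
h = (b - a)/n = 0.175000

Trapezoidal rule: (h/2)[f(x₀) + 2f(x₁) + 2f(x₂) + ... + f(xₙ)]

x_0 = 0.5000, f(x_0) = 0.824361, coefficient = 1
x_1 = 0.6750, f(x_1) = 1.325722, coefficient = 2
x_2 = 0.8500, f(x_2) = 1.988700, coefficient = 2
x_3 = 1.0250, f(x_3) = 2.856773, coefficient = 2
x_4 = 1.2000, f(x_4) = 3.984140, coefficient = 2
x_5 = 1.3750, f(x_5) = 5.438230, coefficient = 2
x_6 = 1.5500, f(x_6) = 7.302779, coefficient = 2
x_7 = 1.7250, f(x_7) = 9.681599, coefficient = 2
x_8 = 1.9000, f(x_8) = 12.703199, coefficient = 2
x_9 = 2.0750, f(x_9) = 16.526434, coefficient = 2
x_10 = 2.2500, f(x_10) = 21.347406, coefficient = 1

I ≈ (0.175000/2) × 145.786920 = 12.756355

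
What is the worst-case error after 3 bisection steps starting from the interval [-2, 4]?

Bisection error bound: |error| ≤ (b-a)/2^n
|error| ≤ (4 - (-2))/2^3 = 6/2^3
|error| ≤ 0.7500000000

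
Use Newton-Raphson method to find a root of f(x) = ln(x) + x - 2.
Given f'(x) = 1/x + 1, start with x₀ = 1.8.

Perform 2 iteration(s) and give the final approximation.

f(x) = ln(x) + x - 2
f'(x) = 1/x + 1
x₀ = 1.8

Newton-Raphson formula: x_{n+1} = x_n - f(x_n)/f'(x_n)

Iteration 1:
  f(1.800000) = 0.387787
  f'(1.800000) = 1.555556
  x_1 = 1.800000 - 0.387787/1.555556 = 1.550709
Iteration 2:
  f(1.550709) = -0.010579
  f'(1.550709) = 1.644866
  x_2 = 1.550709 - (-0.010579)/1.644866 = 1.557140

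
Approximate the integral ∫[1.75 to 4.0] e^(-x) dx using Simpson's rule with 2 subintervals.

f(x) = e^(-x)
a = 1.75, b = 4.0, n = 2
h = (b - a)/n = 1.125000

Simpson's rule: (h/3)[f(x₀) + 4f(x₁) + 2f(x₂) + ... + f(xₙ)]

x_0 = 1.7500, f(x_0) = 0.173774, coefficient = 1
x_1 = 2.8750, f(x_1) = 0.056416, coefficient = 4
x_2 = 4.0000, f(x_2) = 0.018316, coefficient = 1

I ≈ (1.125000/3) × 0.417754 = 0.156658
Exact value: 0.155458
Error: 0.001199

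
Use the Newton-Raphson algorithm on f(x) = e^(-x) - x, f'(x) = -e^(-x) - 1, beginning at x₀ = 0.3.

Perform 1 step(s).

f(x) = e^(-x) - x
f'(x) = -e^(-x) - 1
x₀ = 0.3

Newton-Raphson formula: x_{n+1} = x_n - f(x_n)/f'(x_n)

Iteration 1:
  f(0.300000) = 0.440818
  f'(0.300000) = -1.740818
  x_1 = 0.300000 - 0.440818/(-1.740818) = 0.553225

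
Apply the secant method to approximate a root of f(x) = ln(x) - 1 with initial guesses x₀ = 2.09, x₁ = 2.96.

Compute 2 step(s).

f(x) = ln(x) - 1
x₀ = 2.09, x₁ = 2.96

Secant formula: x_{n+1} = x_n - f(x_n)(x_n - x_{n-1})/(f(x_n) - f(x_{n-1}))

Iteration 1:
  f(2.090000) = -0.262836
  f(2.960000) = 0.085189
  x_2 = 2.960000 - 0.085189×(2.960000 - 2.090000)/(0.085189 - (-0.262836))
       = 2.747042
Iteration 2:
  f(2.960000) = 0.085189
  f(2.747042) = 0.010525
  x_3 = 2.747042 - 0.010525×(2.747042 - 2.960000)/(0.010525 - 0.085189)
       = 2.717023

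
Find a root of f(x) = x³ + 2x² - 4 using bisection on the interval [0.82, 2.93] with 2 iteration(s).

f(x) = x³ + 2x² - 4
Initial interval: [0.82, 2.93]

Iteration 1:
  c_1 = (0.820000 + 2.930000)/2 = 1.875000
  f(c_1) = f(1.875000) = 9.623047
  f(a) × f(c) < 0, new interval: [0.820000, 1.875000]
Iteration 2:
  c_2 = (0.820000 + 1.875000)/2 = 1.347500
  f(c_2) = f(1.347500) = 2.078244
  f(a) × f(c) < 0, new interval: [0.820000, 1.347500]

After 2 iteration(s), the approximation is c_2 = 1.347500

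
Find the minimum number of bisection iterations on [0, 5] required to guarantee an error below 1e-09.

We need (b-a)/2^n ≤ 1e-09
(5 - 0)/2^n ≤ 1e-09
5/2^n ≤ 1e-09
2^n ≥ 5000000000
n ≥ log₂(5000000000) = 32.22
n ≥ 33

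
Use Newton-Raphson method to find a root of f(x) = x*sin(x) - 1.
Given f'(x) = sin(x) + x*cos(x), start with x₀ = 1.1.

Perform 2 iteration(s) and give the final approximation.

f(x) = x*sin(x) - 1
f'(x) = sin(x) + x*cos(x)
x₀ = 1.1

Newton-Raphson formula: x_{n+1} = x_n - f(x_n)/f'(x_n)

Iteration 1:
  f(1.100000) = -0.019672
  f'(1.100000) = 1.390163
  x_1 = 1.100000 - (-0.019672)/1.390163 = 1.114151
Iteration 2:
  f(1.114151) = -0.000009
  f'(1.114151) = 1.388810
  x_2 = 1.114151 - (-0.000009)/1.388810 = 1.114157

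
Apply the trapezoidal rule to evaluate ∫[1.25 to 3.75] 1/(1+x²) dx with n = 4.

f(x) = 1/(1+x²)
a = 1.25, b = 3.75, n = 4
h = (b - a)/n = 0.625000

Trapezoidal rule: (h/2)[f(x₀) + 2f(x₁) + 2f(x₂) + ... + f(xₙ)]

x_0 = 1.2500, f(x_0) = 0.390244, coefficient = 1
x_1 = 1.8750, f(x_1) = 0.221453, coefficient = 2
x_2 = 2.5000, f(x_2) = 0.137931, coefficient = 2
x_3 = 3.1250, f(x_3) = 0.092888, coefficient = 2
x_4 = 3.7500, f(x_4) = 0.066390, coefficient = 1

I ≈ (0.625000/2) × 1.361179 = 0.425368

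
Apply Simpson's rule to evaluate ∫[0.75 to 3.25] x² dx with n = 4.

f(x) = x²
a = 0.75, b = 3.25, n = 4
h = (b - a)/n = 0.625000

Simpson's rule: (h/3)[f(x₀) + 4f(x₁) + 2f(x₂) + ... + f(xₙ)]

x_0 = 0.7500, f(x_0) = 0.562500, coefficient = 1
x_1 = 1.3750, f(x_1) = 1.890625, coefficient = 4
x_2 = 2.0000, f(x_2) = 4.000000, coefficient = 2
x_3 = 2.6250, f(x_3) = 6.890625, coefficient = 4
x_4 = 3.2500, f(x_4) = 10.562500, coefficient = 1

I ≈ (0.625000/3) × 54.250000 = 11.302083
Exact value: 11.302083
Error: 0.000000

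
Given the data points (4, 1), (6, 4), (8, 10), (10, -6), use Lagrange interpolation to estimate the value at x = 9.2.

Lagrange interpolation formula:
P(x) = Σ yᵢ × Lᵢ(x)
where Lᵢ(x) = Π_{j≠i} (x - xⱼ)/(xᵢ - xⱼ)

L_0(9.2) = (9.2 - 6)/(4 - 6) × (9.2 - 8)/(4 - 8) × (9.2 - 10)/(4 - 10) = 0.064000
L_1(9.2) = (9.2 - 4)/(6 - 4) × (9.2 - 8)/(6 - 8) × (9.2 - 10)/(6 - 10) = -0.312000
L_2(9.2) = (9.2 - 4)/(8 - 4) × (9.2 - 6)/(8 - 6) × (9.2 - 10)/(8 - 10) = 0.832000
L_3(9.2) = (9.2 - 4)/(10 - 4) × (9.2 - 6)/(10 - 6) × (9.2 - 8)/(10 - 8) = 0.416000

P(9.2) = 1×L_0(9.2) + 4×L_1(9.2) + 10×L_2(9.2) + (-6)×L_3(9.2)
P(9.2) = 4.640000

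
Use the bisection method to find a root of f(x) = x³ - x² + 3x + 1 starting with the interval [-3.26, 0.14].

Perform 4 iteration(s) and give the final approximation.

f(x) = x³ - x² + 3x + 1
Initial interval: [-3.26, 0.14]

Iteration 1:
  c_1 = (-3.260000 + 0.140000)/2 = -1.560000
  f(c_1) = f(-1.560000) = -9.910016
  f(a) × f(c) ≥ 0, new interval: [-1.560000, 0.140000]
Iteration 2:
  c_2 = (-1.560000 + 0.140000)/2 = -0.710000
  f(c_2) = f(-0.710000) = -1.992011
  f(a) × f(c) ≥ 0, new interval: [-0.710000, 0.140000]
Iteration 3:
  c_3 = (-0.710000 + 0.140000)/2 = -0.285000
  f(c_3) = f(-0.285000) = 0.040626
  f(a) × f(c) < 0, new interval: [-0.710000, -0.285000]
Iteration 4:
  c_4 = (-0.710000 + (-0.285000))/2 = -0.497500
  f(c_4) = f(-0.497500) = -0.863141
  f(a) × f(c) ≥ 0, new interval: [-0.497500, -0.285000]

After 4 iteration(s), the approximation is c_4 = -0.497500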